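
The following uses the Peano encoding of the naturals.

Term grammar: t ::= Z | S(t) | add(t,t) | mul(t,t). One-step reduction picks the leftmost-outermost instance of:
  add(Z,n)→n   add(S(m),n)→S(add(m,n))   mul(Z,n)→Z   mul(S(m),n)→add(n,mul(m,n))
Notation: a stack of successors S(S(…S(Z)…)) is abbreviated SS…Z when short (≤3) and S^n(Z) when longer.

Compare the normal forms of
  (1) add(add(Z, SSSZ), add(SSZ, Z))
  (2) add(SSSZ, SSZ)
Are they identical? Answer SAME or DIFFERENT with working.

Answer: SAME — A ⇓ S^5(Z), B ⇓ S^5(Z)

Derivation:
Term A:
  start: add(add(Z, SSSZ), add(SSZ, Z))
  step 1: add(SSSZ, add(SSZ, Z))
  step 2: S(add(SSZ, add(SSZ, Z)))
  step 3: S(S(add(SZ, add(SSZ, Z))))
  step 4: S(S(S(add(Z, add(SSZ, Z)))))
  step 5: S(S(S(add(SSZ, Z))))
  step 6: S(S(S(S(add(SZ, Z)))))
  step 7: S(S(S(S(S(add(Z, Z))))))
  step 8: S^5(Z)

Term B:
  start: add(SSSZ, SSZ)
  step 1: S(add(SSZ, SSZ))
  step 2: S(S(add(SZ, SSZ)))
  step 3: S(S(S(add(Z, SSZ))))
  step 4: S^5(Z)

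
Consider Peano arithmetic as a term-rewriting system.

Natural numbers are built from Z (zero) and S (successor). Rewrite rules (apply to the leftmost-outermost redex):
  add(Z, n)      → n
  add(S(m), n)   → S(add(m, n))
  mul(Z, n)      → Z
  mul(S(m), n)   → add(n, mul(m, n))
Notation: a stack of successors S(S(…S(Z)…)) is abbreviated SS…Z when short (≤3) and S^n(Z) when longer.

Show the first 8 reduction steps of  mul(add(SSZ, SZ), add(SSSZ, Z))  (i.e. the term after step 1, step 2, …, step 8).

  start: mul(add(SSZ, SZ), add(SSSZ, Z))
  [1] mul(S(add(SZ, SZ)), add(SSSZ, Z))
  [2] add(add(SSSZ, Z), mul(add(SZ, SZ), add(SSSZ, Z)))
  [3] add(S(add(SSZ, Z)), mul(add(SZ, SZ), add(SSSZ, Z)))
  [4] S(add(add(SSZ, Z), mul(add(SZ, SZ), add(SSSZ, Z))))
  [5] S(add(S(add(SZ, Z)), mul(add(SZ, SZ), add(SSSZ, Z))))
  [6] S(S(add(add(SZ, Z), mul(add(SZ, SZ), add(SSSZ, Z)))))
  [7] S(S(add(S(add(Z, Z)), mul(add(SZ, SZ), add(SSSZ, Z)))))
  [8] S(S(S(add(add(Z, Z), mul(add(SZ, SZ), add(SSSZ, Z))))))

Answer: after 8 steps: S(S(S(add(add(Z, Z), mul(add(SZ, SZ), add(SSSZ, Z))))))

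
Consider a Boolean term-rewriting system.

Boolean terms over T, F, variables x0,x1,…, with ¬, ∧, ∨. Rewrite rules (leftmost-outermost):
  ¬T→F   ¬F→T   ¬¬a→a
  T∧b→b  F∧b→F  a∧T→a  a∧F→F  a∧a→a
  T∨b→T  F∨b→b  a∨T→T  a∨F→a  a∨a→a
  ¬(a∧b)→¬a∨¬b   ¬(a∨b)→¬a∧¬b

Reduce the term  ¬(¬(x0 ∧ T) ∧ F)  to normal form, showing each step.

Answer: normal form = T  (in 5 steps)

Reduction:
  start: ¬(¬(x0 ∧ T) ∧ F)
  →1  ¬¬(x0 ∧ T) ∨ ¬F
  →2  (x0 ∧ T) ∨ ¬F
  →3  x0 ∨ ¬F
  →4  x0 ∨ T
  →5  T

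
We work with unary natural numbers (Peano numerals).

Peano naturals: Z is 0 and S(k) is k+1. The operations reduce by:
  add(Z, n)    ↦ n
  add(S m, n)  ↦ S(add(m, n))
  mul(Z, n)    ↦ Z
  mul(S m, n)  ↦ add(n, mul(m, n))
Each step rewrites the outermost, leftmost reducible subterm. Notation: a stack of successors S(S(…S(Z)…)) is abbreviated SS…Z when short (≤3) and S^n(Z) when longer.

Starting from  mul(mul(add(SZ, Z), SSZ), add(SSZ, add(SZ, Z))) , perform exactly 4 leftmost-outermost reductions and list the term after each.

  start: mul(mul(add(SZ, Z), SSZ), add(SSZ, add(SZ, Z)))
  step 1: mul(mul(S(add(Z, Z)), SSZ), add(SSZ, add(SZ, Z)))
  step 2: mul(add(SSZ, mul(add(Z, Z), SSZ)), add(SSZ, add(SZ, Z)))
  step 3: mul(S(add(SZ, mul(add(Z, Z), SSZ))), add(SSZ, add(SZ, Z)))
  step 4: add(add(SSZ, add(SZ, Z)), mul(add(SZ, mul(add(Z, Z), SSZ)), add(SSZ, add(SZ, Z))))

Answer: after 4 steps: add(add(SSZ, add(SZ, Z)), mul(add(SZ, mul(add(Z, Z), SSZ)), add(SSZ, add(SZ, Z))))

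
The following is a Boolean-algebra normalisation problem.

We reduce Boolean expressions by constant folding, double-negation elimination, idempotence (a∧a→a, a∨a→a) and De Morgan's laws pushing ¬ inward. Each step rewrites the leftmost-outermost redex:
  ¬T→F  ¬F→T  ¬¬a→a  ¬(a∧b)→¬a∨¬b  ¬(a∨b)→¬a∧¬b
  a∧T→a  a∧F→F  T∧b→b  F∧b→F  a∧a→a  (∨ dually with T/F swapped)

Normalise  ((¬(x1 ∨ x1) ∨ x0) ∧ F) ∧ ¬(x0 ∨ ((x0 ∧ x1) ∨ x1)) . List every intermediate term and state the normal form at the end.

  start: ((¬(x1 ∨ x1) ∨ x0) ∧ F) ∧ ¬(x0 ∨ ((x0 ∧ x1) ∨ x1))
  step 1: F ∧ ¬(x0 ∨ ((x0 ∧ x1) ∨ x1))
  step 2: F

Answer: normal form = F  (in 2 steps)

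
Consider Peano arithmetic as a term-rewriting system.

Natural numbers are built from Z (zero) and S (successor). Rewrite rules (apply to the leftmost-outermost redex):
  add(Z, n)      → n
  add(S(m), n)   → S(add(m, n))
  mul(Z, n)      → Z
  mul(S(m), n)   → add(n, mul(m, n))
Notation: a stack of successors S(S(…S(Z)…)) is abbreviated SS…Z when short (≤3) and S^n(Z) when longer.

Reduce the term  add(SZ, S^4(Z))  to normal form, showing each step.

  start: add(SZ, S^4(Z))
  [1] S(add(Z, S^4(Z)))
  [2] S^5(Z)

Answer: normal form = S^5(Z)  (in 2 steps)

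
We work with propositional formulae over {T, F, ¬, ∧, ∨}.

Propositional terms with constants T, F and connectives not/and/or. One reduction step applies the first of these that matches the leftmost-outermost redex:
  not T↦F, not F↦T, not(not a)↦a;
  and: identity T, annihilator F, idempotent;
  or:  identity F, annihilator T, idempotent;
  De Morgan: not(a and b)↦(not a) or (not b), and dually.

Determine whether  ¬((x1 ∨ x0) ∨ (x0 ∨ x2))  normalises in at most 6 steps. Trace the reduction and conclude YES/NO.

Answer: YES — reaches normal form (¬x1 ∧ ¬x0) ∧ (¬x0 ∧ ¬x2) in 3 ≤ 6 steps

Derivation:
  start: ¬((x1 ∨ x0) ∨ (x0 ∨ x2))
  step 1: ¬(x1 ∨ x0) ∧ ¬(x0 ∨ x2)
  step 2: (¬x1 ∧ ¬x0) ∧ ¬(x0 ∨ x2)
  step 3: (¬x1 ∧ ¬x0) ∧ (¬x0 ∧ ¬x2)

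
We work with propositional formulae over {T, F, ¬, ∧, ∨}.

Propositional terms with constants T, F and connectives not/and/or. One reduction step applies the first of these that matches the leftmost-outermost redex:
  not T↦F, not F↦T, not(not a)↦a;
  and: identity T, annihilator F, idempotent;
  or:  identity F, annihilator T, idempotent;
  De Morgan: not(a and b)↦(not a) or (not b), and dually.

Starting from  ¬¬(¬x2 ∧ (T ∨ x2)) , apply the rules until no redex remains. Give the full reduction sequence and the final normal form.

  start: ¬¬(¬x2 ∧ (T ∨ x2))
  step 1: ¬x2 ∧ (T ∨ x2)
  step 2: ¬x2 ∧ T
  step 3: ¬x2

Answer: normal form = ¬x2  (in 3 steps)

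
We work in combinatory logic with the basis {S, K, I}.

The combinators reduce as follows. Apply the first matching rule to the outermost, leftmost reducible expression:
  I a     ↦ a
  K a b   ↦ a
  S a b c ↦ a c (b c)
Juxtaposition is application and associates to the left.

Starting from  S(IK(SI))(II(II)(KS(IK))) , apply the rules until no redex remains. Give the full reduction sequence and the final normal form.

  start: S(IK(SI))(II(II)(KS(IK)))
  →1  S(K(SI))(II(II)(KS(IK)))
  →2  S(K(SI))(I(II)(KS(IK)))
  →3  S(K(SI))(II(KS(IK)))
  →4  S(K(SI))(I(KS(IK)))
  →5  S(K(SI))(KS(IK))
  →6  S(K(SI))S

Answer: normal form = S(K(SI))S  (in 6 steps)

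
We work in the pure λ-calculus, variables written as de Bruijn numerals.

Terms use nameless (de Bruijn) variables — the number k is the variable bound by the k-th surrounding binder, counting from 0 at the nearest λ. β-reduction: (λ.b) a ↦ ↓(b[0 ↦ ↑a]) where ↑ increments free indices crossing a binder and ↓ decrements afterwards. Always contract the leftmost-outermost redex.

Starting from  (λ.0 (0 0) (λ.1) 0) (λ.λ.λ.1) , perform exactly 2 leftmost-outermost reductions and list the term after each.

  start: (λ.0 (0 0) (λ.1) 0) (λ.λ.λ.1)
  →1  (λ.λ.λ.1) ((λ.λ.λ.1) (λ.λ.λ.1)) (λ.λ.λ.λ.1) (λ.λ.λ.1)
  →2  (λ.λ.1) (λ.λ.λ.λ.1) (λ.λ.λ.1)

Answer: after 2 steps: (λ.λ.1) (λ.λ.λ.λ.1) (λ.λ.λ.1)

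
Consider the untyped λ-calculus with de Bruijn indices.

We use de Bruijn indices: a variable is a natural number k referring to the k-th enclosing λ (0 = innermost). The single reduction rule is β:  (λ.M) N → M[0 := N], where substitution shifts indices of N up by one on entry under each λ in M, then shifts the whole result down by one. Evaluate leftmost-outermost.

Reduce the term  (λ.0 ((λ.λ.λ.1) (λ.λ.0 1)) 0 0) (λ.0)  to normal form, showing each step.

  start: (λ.0 ((λ.λ.λ.1) (λ.λ.0 1)) 0 0) (λ.0)
  [1] (λ.0) ((λ.λ.λ.1) (λ.λ.0 1)) (λ.0) (λ.0)
  [2] (λ.λ.λ.1) (λ.λ.0 1) (λ.0) (λ.0)
  [3] (λ.λ.1) (λ.0) (λ.0)
  [4] (λ.λ.0) (λ.0)
  [5] λ.0

Answer: normal form = λ.0  (in 5 steps)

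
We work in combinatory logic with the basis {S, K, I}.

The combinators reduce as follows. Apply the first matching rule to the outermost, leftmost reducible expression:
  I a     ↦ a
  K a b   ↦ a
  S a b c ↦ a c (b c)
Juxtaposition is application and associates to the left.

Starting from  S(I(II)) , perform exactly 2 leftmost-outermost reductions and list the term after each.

Answer: after 2 steps: SI

Working:
  start: S(I(II))
  →1  S(II)
  →2  SI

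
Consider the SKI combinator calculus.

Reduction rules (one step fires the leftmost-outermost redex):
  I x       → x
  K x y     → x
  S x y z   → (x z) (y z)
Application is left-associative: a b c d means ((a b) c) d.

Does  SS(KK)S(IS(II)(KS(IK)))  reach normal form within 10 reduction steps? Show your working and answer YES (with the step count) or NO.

  start: SS(KK)S(IS(II)(KS(IK)))
  step 1: SS(KKS)(IS(II)(KS(IK)))
  step 2: S(IS(II)(KS(IK)))(KKS(IS(II)(KS(IK))))
  step 3: S(S(II)(KS(IK)))(KKS(IS(II)(KS(IK))))
  step 4: S(SI(KS(IK)))(KKS(IS(II)(KS(IK))))
  step 5: S(SIS)(KKS(IS(II)(KS(IK))))
  step 6: S(SIS)(K(IS(II)(KS(IK))))
  step 7: S(SIS)(K(S(II)(KS(IK))))
  step 8: S(SIS)(K(SI(KS(IK))))
  step 9: S(SIS)(K(SIS))

Answer: YES — reaches normal form S(SIS)(K(SIS)) in 9 ≤ 10 steps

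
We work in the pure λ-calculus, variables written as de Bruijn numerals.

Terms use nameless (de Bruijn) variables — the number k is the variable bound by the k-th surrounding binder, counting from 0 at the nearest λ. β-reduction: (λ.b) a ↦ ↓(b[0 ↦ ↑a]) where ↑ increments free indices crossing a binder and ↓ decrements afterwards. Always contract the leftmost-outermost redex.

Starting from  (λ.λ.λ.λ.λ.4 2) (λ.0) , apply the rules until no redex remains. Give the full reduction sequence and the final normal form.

  start: (λ.λ.λ.λ.λ.4 2) (λ.0)
  [1] λ.λ.λ.λ.(λ.0) 2
  [2] λ.λ.λ.λ.2

Answer: normal form = λ.λ.λ.λ.2  (in 2 steps)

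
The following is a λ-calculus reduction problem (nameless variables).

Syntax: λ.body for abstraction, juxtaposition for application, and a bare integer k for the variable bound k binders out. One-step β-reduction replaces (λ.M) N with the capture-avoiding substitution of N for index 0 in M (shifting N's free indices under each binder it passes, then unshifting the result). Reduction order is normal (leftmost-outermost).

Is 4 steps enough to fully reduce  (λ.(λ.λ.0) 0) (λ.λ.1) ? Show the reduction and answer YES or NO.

Answer: YES — reaches normal form λ.0 in 2 ≤ 4 steps

Derivation:
  start: (λ.(λ.λ.0) 0) (λ.λ.1)
  step 1: (λ.λ.0) (λ.λ.1)
  step 2: λ.0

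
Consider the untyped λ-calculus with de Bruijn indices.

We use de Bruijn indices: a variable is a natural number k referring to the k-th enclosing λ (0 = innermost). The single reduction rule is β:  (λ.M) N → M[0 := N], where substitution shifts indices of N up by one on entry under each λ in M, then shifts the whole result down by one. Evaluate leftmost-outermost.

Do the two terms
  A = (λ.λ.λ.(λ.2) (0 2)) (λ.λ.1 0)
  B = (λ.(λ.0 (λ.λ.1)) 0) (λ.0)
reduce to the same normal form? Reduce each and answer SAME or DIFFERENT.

Answer: SAME — A ⇓ λ.λ.1, B ⇓ λ.λ.1

Derivation:
Term A:
  start: (λ.λ.λ.(λ.2) (0 2)) (λ.λ.1 0)
  →1  λ.λ.(λ.2) (0 (λ.λ.1 0))
  →2  λ.λ.1

Term B:
  start: (λ.(λ.0 (λ.λ.1)) 0) (λ.0)
  →1  (λ.0 (λ.λ.1)) (λ.0)
  →2  (λ.0) (λ.λ.1)
  →3  λ.λ.1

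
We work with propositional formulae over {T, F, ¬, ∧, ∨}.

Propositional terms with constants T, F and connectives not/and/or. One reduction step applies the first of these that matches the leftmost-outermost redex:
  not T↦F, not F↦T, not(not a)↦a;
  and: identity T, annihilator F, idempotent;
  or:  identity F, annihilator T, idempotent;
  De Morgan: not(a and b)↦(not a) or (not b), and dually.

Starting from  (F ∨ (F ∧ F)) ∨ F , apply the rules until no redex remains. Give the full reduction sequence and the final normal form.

  start: (F ∨ (F ∧ F)) ∨ F
  →1  F ∨ (F ∧ F)
  →2  F ∧ F
  →3  F

Answer: normal form = F  (in 3 steps)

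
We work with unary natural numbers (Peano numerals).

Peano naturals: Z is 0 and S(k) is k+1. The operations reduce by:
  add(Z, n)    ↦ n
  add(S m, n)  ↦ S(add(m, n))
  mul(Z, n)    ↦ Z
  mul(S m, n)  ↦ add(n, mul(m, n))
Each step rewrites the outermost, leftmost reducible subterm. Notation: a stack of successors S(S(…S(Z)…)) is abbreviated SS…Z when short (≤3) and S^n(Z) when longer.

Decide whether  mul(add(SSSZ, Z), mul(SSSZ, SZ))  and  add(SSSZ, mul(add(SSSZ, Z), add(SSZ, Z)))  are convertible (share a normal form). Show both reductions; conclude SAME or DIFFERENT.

Term A:
  start: mul(add(SSSZ, Z), mul(SSSZ, SZ))
  step 1: mul(S(add(SSZ, Z)), mul(SSSZ, SZ))
  step 2: add(mul(SSSZ, SZ), mul(add(SSZ, Z), mul(SSSZ, SZ)))
  step 3: add(add(SZ, mul(SSZ, SZ)), mul(add(SSZ, Z), mul(SSSZ, SZ)))
  step 4: add(S(add(Z, mul(SSZ, SZ))), mul(add(SSZ, Z), mul(SSSZ, SZ)))
  step 5: S(add(add(Z, mul(SSZ, SZ)), mul(add(SSZ, Z), mul(SSSZ, SZ))))
  step 6: S(add(mul(SSZ, SZ), mul(add(SSZ, Z), mul(SSSZ, SZ))))
  step 7: S(add(add(SZ, mul(SZ, SZ)), mul(add(SSZ, Z), mul(SSSZ, SZ))))
  step 8: S(add(S(add(Z, mul(SZ, SZ))), mul(add(SSZ, Z), mul(SSSZ, SZ))))
  step 9: S(S(add(add(Z, mul(SZ, SZ)), mul(add(SSZ, Z), mul(SSSZ, SZ)))))
  step 10: S(S(add(mul(SZ, SZ), mul(add(SSZ, Z), mul(SSSZ, SZ)))))
  step 11: S(S(add(add(SZ, mul(Z, SZ)), mul(add(SSZ, Z), mul(SSSZ, SZ)))))
  step 12: S(S(add(S(add(Z, mul(Z, SZ))), mul(add(SSZ, Z), mul(SSSZ, SZ)))))
  step 13: S(S(S(add(add(Z, mul(Z, SZ)), mul(add(SSZ, Z), mul(SSSZ, SZ))))))
  step 14: S(S(S(add(mul(Z, SZ), mul(add(SSZ, Z), mul(SSSZ, SZ))))))
  step 15: S(S(S(add(Z, mul(add(SSZ, Z), mul(SSSZ, SZ))))))
  step 16: S(S(S(mul(add(SSZ, Z), mul(SSSZ, SZ)))))
  step 17: S(S(S(mul(S(add(SZ, Z)), mul(SSSZ, SZ)))))
  step 18: S(S(S(add(mul(SSSZ, SZ), mul(add(SZ, Z), mul(SSSZ, SZ))))))
  step 19: S(S(S(add(add(SZ, mul(SSZ, SZ)), mul(add(SZ, Z), mul(SSSZ, SZ))))))
  step 20: S(S(S(add(S(add(Z, mul(SSZ, SZ))), mul(add(SZ, Z), mul(SSSZ, SZ))))))
  step 21: S(S(S(S(add(add(Z, mul(SSZ, SZ)), mul(add(SZ, Z), mul(SSSZ, SZ)))))))
  step 22: S(S(S(S(add(mul(SSZ, SZ), mul(add(SZ, Z), mul(SSSZ, SZ)))))))
  step 23: S(S(S(S(add(add(SZ, mul(SZ, SZ)), mul(add(SZ, Z), mul(SSSZ, SZ)))))))
  step 24: S(S(S(S(add(S(add(Z, mul(SZ, SZ))), mul(add(SZ, Z), mul(SSSZ, SZ)))))))
  step 25: S(S(S(S(S(add(add(Z, mul(SZ, SZ)), mul(add(SZ, Z), mul(SSSZ, SZ))))))))
  step 26: S(S(S(S(S(add(mul(SZ, SZ), mul(add(SZ, Z), mul(SSSZ, SZ))))))))
  step 27: S(S(S(S(S(add(add(SZ, mul(Z, SZ)), mul(add(SZ, Z), mul(SSSZ, SZ))))))))
  step 28: S(S(S(S(S(add(S(add(Z, mul(Z, SZ))), mul(add(SZ, Z), mul(SSSZ, SZ))))))))
  step 29: S(S(S(S(S(S(add(add(Z, mul(Z, SZ)), mul(add(SZ, Z), mul(SSSZ, SZ)))))))))
  step 30: S(S(S(S(S(S(add(mul(Z, SZ), mul(add(SZ, Z), mul(SSSZ, SZ)))))))))
  step 31: S(S(S(S(S(S(add(Z, mul(add(SZ, Z), mul(SSSZ, SZ)))))))))
  step 32: S(S(S(S(S(S(mul(add(SZ, Z), mul(SSSZ, SZ))))))))
  step 33: S(S(S(S(S(S(mul(S(add(Z, Z)), mul(SSSZ, SZ))))))))
  step 34: S(S(S(S(S(S(add(mul(SSSZ, SZ), mul(add(Z, Z), mul(SSSZ, SZ)))))))))
  step 35: S(S(S(S(S(S(add(add(SZ, mul(SSZ, SZ)), mul(add(Z, Z), mul(SSSZ, SZ)))))))))
  step 36: S(S(S(S(S(S(add(S(add(Z, mul(SSZ, SZ))), mul(add(Z, Z), mul(SSSZ, SZ)))))))))
  step 37: S(S(S(S(S(S(S(add(add(Z, mul(SSZ, SZ)), mul(add(Z, Z), mul(SSSZ, SZ))))))))))
  step 38: S(S(S(S(S(S(S(add(mul(SSZ, SZ), mul(add(Z, Z), mul(SSSZ, SZ))))))))))
  step 39: S(S(S(S(S(S(S(add(add(SZ, mul(SZ, SZ)), mul(add(Z, Z), mul(SSSZ, SZ))))))))))
  step 40: S(S(S(S(S(S(S(add(S(add(Z, mul(SZ, SZ))), mul(add(Z, Z), mul(SSSZ, SZ))))))))))
  step 41: S(S(S(S(S(S(S(S(add(add(Z, mul(SZ, SZ)), mul(add(Z, Z), mul(SSSZ, SZ)))))))))))
  step 42: S(S(S(S(S(S(S(S(add(mul(SZ, SZ), mul(add(Z, Z), mul(SSSZ, SZ)))))))))))
  step 43: S(S(S(S(S(S(S(S(add(add(SZ, mul(Z, SZ)), mul(add(Z, Z), mul(SSSZ, SZ)))))))))))
  step 44: S(S(S(S(S(S(S(S(add(S(add(Z, mul(Z, SZ))), mul(add(Z, Z), mul(SSSZ, SZ)))))))))))
  step 45: S(S(S(S(S(S(S(S(S(add(add(Z, mul(Z, SZ)), mul(add(Z, Z), mul(SSSZ, SZ))))))))))))
  step 46: S(S(S(S(S(S(S(S(S(add(mul(Z, SZ), mul(add(Z, Z), mul(SSSZ, SZ))))))))))))
  step 47: S(S(S(S(S(S(S(S(S(add(Z, mul(add(Z, Z), mul(SSSZ, SZ))))))))))))
  step 48: S(S(S(S(S(S(S(S(S(mul(add(Z, Z), mul(SSSZ, SZ)))))))))))
  step 49: S(S(S(S(S(S(S(S(S(mul(Z, mul(SSSZ, SZ)))))))))))
  step 50: S^9(Z)

Term B:
  start: add(SSSZ, mul(add(SSSZ, Z), add(SSZ, Z)))
  step 1: S(add(SSZ, mul(add(SSSZ, Z), add(SSZ, Z))))
  step 2: S(S(add(SZ, mul(add(SSSZ, Z), add(SSZ, Z)))))
  step 3: S(S(S(add(Z, mul(add(SSSZ, Z), add(SSZ, Z))))))
  step 4: S(S(S(mul(add(SSSZ, Z), add(SSZ, Z)))))
  step 5: S(S(S(mul(S(add(SSZ, Z)), add(SSZ, Z)))))
  step 6: S(S(S(add(add(SSZ, Z), mul(add(SSZ, Z), add(SSZ, Z))))))
  step 7: S(S(S(add(S(add(SZ, Z)), mul(add(SSZ, Z), add(SSZ, Z))))))
  step 8: S(S(S(S(add(add(SZ, Z), mul(add(SSZ, Z), add(SSZ, Z)))))))
  step 9: S(S(S(S(add(S(add(Z, Z)), mul(add(SSZ, Z), add(SSZ, Z)))))))
  step 10: S(S(S(S(S(add(add(Z, Z), mul(add(SSZ, Z), add(SSZ, Z))))))))
  step 11: S(S(S(S(S(add(Z, mul(add(SSZ, Z), add(SSZ, Z))))))))
  step 12: S(S(S(S(S(mul(add(SSZ, Z), add(SSZ, Z)))))))
  step 13: S(S(S(S(S(mul(S(add(SZ, Z)), add(SSZ, Z)))))))
  step 14: S(S(S(S(S(add(add(SSZ, Z), mul(add(SZ, Z), add(SSZ, Z))))))))
  step 15: S(S(S(S(S(add(S(add(SZ, Z)), mul(add(SZ, Z), add(SSZ, Z))))))))
  step 16: S(S(S(S(S(S(add(add(SZ, Z), mul(add(SZ, Z), add(SSZ, Z)))))))))
  step 17: S(S(S(S(S(S(add(S(add(Z, Z)), mul(add(SZ, Z), add(SSZ, Z)))))))))
  step 18: S(S(S(S(S(S(S(add(add(Z, Z), mul(add(SZ, Z), add(SSZ, Z))))))))))
  step 19: S(S(S(S(S(S(S(add(Z, mul(add(SZ, Z), add(SSZ, Z))))))))))
  step 20: S(S(S(S(S(S(S(mul(add(SZ, Z), add(SSZ, Z)))))))))
  step 21: S(S(S(S(S(S(S(mul(S(add(Z, Z)), add(SSZ, Z)))))))))
  step 22: S(S(S(S(S(S(S(add(add(SSZ, Z), mul(add(Z, Z), add(SSZ, Z))))))))))
  step 23: S(S(S(S(S(S(S(add(S(add(SZ, Z)), mul(add(Z, Z), add(SSZ, Z))))))))))
  step 24: S(S(S(S(S(S(S(S(add(add(SZ, Z), mul(add(Z, Z), add(SSZ, Z)))))))))))
  step 25: S(S(S(S(S(S(S(S(add(S(add(Z, Z)), mul(add(Z, Z), add(SSZ, Z)))))))))))
  step 26: S(S(S(S(S(S(S(S(S(add(add(Z, Z), mul(add(Z, Z), add(SSZ, Z))))))))))))
  step 27: S(S(S(S(S(S(S(S(S(add(Z, mul(add(Z, Z), add(SSZ, Z))))))))))))
  step 28: S(S(S(S(S(S(S(S(S(mul(add(Z, Z), add(SSZ, Z)))))))))))
  step 29: S(S(S(S(S(S(S(S(S(mul(Z, add(SSZ, Z)))))))))))
  step 30: S^9(Z)

Answer: SAME — A ⇓ S^9(Z), B ⇓ S^9(Z)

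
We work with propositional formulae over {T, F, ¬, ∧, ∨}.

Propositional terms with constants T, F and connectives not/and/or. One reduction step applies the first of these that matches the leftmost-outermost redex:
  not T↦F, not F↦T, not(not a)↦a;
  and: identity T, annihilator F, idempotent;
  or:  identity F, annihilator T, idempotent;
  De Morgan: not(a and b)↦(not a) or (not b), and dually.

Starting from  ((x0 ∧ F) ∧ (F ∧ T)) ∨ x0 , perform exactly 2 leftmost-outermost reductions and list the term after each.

  start: ((x0 ∧ F) ∧ (F ∧ T)) ∨ x0
  →1  (F ∧ (F ∧ T)) ∨ x0
  →2  F ∨ x0

Answer: after 2 steps: F ∨ x0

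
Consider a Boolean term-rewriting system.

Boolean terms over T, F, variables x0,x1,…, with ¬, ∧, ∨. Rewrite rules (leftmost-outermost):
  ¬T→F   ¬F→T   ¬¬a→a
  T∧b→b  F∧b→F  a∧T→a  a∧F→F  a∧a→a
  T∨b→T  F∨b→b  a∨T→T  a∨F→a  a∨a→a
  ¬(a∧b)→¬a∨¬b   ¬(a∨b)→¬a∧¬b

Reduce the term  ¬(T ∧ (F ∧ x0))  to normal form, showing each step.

  start: ¬(T ∧ (F ∧ x0))
  step 1: ¬T ∨ ¬(F ∧ x0)
  step 2: F ∨ ¬(F ∧ x0)
  step 3: ¬(F ∧ x0)
  step 4: ¬F ∨ ¬x0
  step 5: T ∨ ¬x0
  step 6: T

Answer: normal form = T  (in 6 steps)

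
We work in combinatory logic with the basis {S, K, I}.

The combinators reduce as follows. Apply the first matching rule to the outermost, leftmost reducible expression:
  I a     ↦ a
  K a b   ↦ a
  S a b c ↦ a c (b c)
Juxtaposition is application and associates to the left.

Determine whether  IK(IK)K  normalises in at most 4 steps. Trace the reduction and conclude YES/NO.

  start: IK(IK)K
  →1  K(IK)K
  →2  IK
  →3  K

Answer: YES — reaches normal form K in 3 ≤ 4 steps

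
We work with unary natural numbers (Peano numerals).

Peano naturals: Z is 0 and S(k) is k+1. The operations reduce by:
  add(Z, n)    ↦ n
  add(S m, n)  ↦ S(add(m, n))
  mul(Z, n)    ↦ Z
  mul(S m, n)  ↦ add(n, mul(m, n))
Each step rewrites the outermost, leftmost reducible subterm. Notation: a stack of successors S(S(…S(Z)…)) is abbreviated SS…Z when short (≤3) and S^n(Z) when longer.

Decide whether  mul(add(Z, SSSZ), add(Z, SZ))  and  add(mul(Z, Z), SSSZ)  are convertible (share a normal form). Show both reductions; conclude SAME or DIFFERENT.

Answer: SAME — A ⇓ SSSZ, B ⇓ SSSZ

Working:
Term A:
  start: mul(add(Z, SSSZ), add(Z, SZ))
  →1  mul(SSSZ, add(Z, SZ))
  →2  add(add(Z, SZ), mul(SSZ, add(Z, SZ)))
  →3  add(SZ, mul(SSZ, add(Z, SZ)))
  →4  S(add(Z, mul(SSZ, add(Z, SZ))))
  →5  S(mul(SSZ, add(Z, SZ)))
  →6  S(add(add(Z, SZ), mul(SZ, add(Z, SZ))))
  →7  S(add(SZ, mul(SZ, add(Z, SZ))))
  →8  S(S(add(Z, mul(SZ, add(Z, SZ)))))
  →9  S(S(mul(SZ, add(Z, SZ))))
  →10  S(S(add(add(Z, SZ), mul(Z, add(Z, SZ)))))
  →11  S(S(add(SZ, mul(Z, add(Z, SZ)))))
  →12  S(S(S(add(Z, mul(Z, add(Z, SZ))))))
  →13  S(S(S(mul(Z, add(Z, SZ)))))
  →14  SSSZ

Term B:
  start: add(mul(Z, Z), SSSZ)
  →1  add(Z, SSSZ)
  →2  SSSZ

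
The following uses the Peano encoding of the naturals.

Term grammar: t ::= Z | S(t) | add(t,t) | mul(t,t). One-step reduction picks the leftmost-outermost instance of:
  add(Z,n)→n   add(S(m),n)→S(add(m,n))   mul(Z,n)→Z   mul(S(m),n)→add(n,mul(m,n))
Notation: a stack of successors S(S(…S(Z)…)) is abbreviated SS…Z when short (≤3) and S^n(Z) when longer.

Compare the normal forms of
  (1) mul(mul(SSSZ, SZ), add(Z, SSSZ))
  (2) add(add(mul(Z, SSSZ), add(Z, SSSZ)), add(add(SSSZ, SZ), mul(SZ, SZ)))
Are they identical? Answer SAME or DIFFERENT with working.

Answer: DIFFERENT — A ⇓ S^9(Z), B ⇓ S^8(Z)

Reduction:
Term A:
  start: mul(mul(SSSZ, SZ), add(Z, SSSZ))
  [1] mul(add(SZ, mul(SSZ, SZ)), add(Z, SSSZ))
  [2] mul(S(add(Z, mul(SSZ, SZ))), add(Z, SSSZ))
  [3] add(add(Z, SSSZ), mul(add(Z, mul(SSZ, SZ)), add(Z, SSSZ)))
  [4] add(SSSZ, mul(add(Z, mul(SSZ, SZ)), add(Z, SSSZ)))
  [5] S(add(SSZ, mul(add(Z, mul(SSZ, SZ)), add(Z, SSSZ))))
  [6] S(S(add(SZ, mul(add(Z, mul(SSZ, SZ)), add(Z, SSSZ)))))
  [7] S(S(S(add(Z, mul(add(Z, mul(SSZ, SZ)), add(Z, SSSZ))))))
  [8] S(S(S(mul(add(Z, mul(SSZ, SZ)), add(Z, SSSZ)))))
  [9] S(S(S(mul(mul(SSZ, SZ), add(Z, SSSZ)))))
  [10] S(S(S(mul(add(SZ, mul(SZ, SZ)), add(Z, SSSZ)))))
  [11] S(S(S(mul(S(add(Z, mul(SZ, SZ))), add(Z, SSSZ)))))
  [12] S(S(S(add(add(Z, SSSZ), mul(add(Z, mul(SZ, SZ)), add(Z, SSSZ))))))
  [13] S(S(S(add(SSSZ, mul(add(Z, mul(SZ, SZ)), add(Z, SSSZ))))))
  [14] S(S(S(S(add(SSZ, mul(add(Z, mul(SZ, SZ)), add(Z, SSSZ)))))))
  [15] S(S(S(S(S(add(SZ, mul(add(Z, mul(SZ, SZ)), add(Z, SSSZ))))))))
  [16] S(S(S(S(S(S(add(Z, mul(add(Z, mul(SZ, SZ)), add(Z, SSSZ)))))))))
  [17] S(S(S(S(S(S(mul(add(Z, mul(SZ, SZ)), add(Z, SSSZ))))))))
  [18] S(S(S(S(S(S(mul(mul(SZ, SZ), add(Z, SSSZ))))))))
  [19] S(S(S(S(S(S(mul(add(SZ, mul(Z, SZ)), add(Z, SSSZ))))))))
  [20] S(S(S(S(S(S(mul(S(add(Z, mul(Z, SZ))), add(Z, SSSZ))))))))
  [21] S(S(S(S(S(S(add(add(Z, SSSZ), mul(add(Z, mul(Z, SZ)), add(Z, SSSZ)))))))))
  [22] S(S(S(S(S(S(add(SSSZ, mul(add(Z, mul(Z, SZ)), add(Z, SSSZ)))))))))
  [23] S(S(S(S(S(S(S(add(SSZ, mul(add(Z, mul(Z, SZ)), add(Z, SSSZ))))))))))
  [24] S(S(S(S(S(S(S(S(add(SZ, mul(add(Z, mul(Z, SZ)), add(Z, SSSZ)))))))))))
  [25] S(S(S(S(S(S(S(S(S(add(Z, mul(add(Z, mul(Z, SZ)), add(Z, SSSZ))))))))))))
  [26] S(S(S(S(S(S(S(S(S(mul(add(Z, mul(Z, SZ)), add(Z, SSSZ)))))))))))
  [27] S(S(S(S(S(S(S(S(S(mul(mul(Z, SZ), add(Z, SSSZ)))))))))))
  [28] S(S(S(S(S(S(S(S(S(mul(Z, add(Z, SSSZ)))))))))))
  [29] S^9(Z)

Term B:
  start: add(add(mul(Z, SSSZ), add(Z, SSSZ)), add(add(SSSZ, SZ), mul(SZ, SZ)))
  [1] add(add(Z, add(Z, SSSZ)), add(add(SSSZ, SZ), mul(SZ, SZ)))
  [2] add(add(Z, SSSZ), add(add(SSSZ, SZ), mul(SZ, SZ)))
  [3] add(SSSZ, add(add(SSSZ, SZ), mul(SZ, SZ)))
  [4] S(add(SSZ, add(add(SSSZ, SZ), mul(SZ, SZ))))
  [5] S(S(add(SZ, add(add(SSSZ, SZ), mul(SZ, SZ)))))
  [6] S(S(S(add(Z, add(add(SSSZ, SZ), mul(SZ, SZ))))))
  [7] S(S(S(add(add(SSSZ, SZ), mul(SZ, SZ)))))
  [8] S(S(S(add(S(add(SSZ, SZ)), mul(SZ, SZ)))))
  [9] S(S(S(S(add(add(SSZ, SZ), mul(SZ, SZ))))))
  [10] S(S(S(S(add(S(add(SZ, SZ)), mul(SZ, SZ))))))
  [11] S(S(S(S(S(add(add(SZ, SZ), mul(SZ, SZ)))))))
  [12] S(S(S(S(S(add(S(add(Z, SZ)), mul(SZ, SZ)))))))
  [13] S(S(S(S(S(S(add(add(Z, SZ), mul(SZ, SZ))))))))
  [14] S(S(S(S(S(S(add(SZ, mul(SZ, SZ))))))))
  [15] S(S(S(S(S(S(S(add(Z, mul(SZ, SZ)))))))))
  [16] S(S(S(S(S(S(S(mul(SZ, SZ))))))))
  [17] S(S(S(S(S(S(S(add(SZ, mul(Z, SZ)))))))))
  [18] S(S(S(S(S(S(S(S(add(Z, mul(Z, SZ))))))))))
  [19] S(S(S(S(S(S(S(S(mul(Z, SZ)))))))))
  [20] S^8(Z)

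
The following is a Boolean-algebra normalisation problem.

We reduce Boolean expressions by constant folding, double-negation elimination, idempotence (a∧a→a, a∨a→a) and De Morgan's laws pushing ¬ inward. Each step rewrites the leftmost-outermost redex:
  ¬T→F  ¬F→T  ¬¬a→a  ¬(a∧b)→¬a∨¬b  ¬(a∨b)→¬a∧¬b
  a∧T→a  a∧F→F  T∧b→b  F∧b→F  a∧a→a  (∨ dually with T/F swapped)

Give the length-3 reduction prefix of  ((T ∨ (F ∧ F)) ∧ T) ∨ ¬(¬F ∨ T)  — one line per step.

  start: ((T ∨ (F ∧ F)) ∧ T) ∨ ¬(¬F ∨ T)
  [1] (T ∨ (F ∧ F)) ∨ ¬(¬F ∨ T)
  [2] T ∨ ¬(¬F ∨ T)
  [3] T

Answer: after 3 steps: T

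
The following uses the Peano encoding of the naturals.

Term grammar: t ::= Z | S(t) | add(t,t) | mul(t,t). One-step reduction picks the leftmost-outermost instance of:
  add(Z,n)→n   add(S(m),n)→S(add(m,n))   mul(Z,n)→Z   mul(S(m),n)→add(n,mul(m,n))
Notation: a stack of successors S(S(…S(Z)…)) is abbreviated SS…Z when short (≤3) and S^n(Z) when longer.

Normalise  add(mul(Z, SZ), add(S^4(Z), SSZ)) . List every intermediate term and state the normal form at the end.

Answer: normal form = S^6(Z)  (in 7 steps)

Derivation:
  start: add(mul(Z, SZ), add(S^4(Z), SSZ))
  step 1: add(Z, add(S^4(Z), SSZ))
  step 2: add(S^4(Z), SSZ)
  step 3: S(add(SSSZ, SSZ))
  step 4: S(S(add(SSZ, SSZ)))
  step 5: S(S(S(add(SZ, SSZ))))
  step 6: S(S(S(S(add(Z, SSZ)))))
  step 7: S^6(Z)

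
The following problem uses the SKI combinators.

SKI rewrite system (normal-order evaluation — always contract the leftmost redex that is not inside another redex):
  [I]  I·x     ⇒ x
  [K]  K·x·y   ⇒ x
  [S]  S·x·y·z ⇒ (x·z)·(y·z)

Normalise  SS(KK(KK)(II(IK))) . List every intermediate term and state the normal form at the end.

  start: SS(KK(KK)(II(IK)))
  step 1: SS(K(II(IK)))
  step 2: SS(K(I(IK)))
  step 3: SS(K(IK))
  step 4: SS(KK)

Answer: normal form = SS(KK)  (in 4 steps)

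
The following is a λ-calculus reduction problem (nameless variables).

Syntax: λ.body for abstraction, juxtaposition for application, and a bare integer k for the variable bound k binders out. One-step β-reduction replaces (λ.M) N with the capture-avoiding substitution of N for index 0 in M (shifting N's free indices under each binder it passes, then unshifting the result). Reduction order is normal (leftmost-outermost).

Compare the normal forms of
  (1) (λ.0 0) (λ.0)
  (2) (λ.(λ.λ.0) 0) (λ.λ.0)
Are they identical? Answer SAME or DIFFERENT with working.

Answer: SAME — A ⇓ λ.0, B ⇓ λ.0

Working:
Term A:
  start: (λ.0 0) (λ.0)
  [1] (λ.0) (λ.0)
  [2] λ.0

Term B:
  start: (λ.(λ.λ.0) 0) (λ.λ.0)
  [1] (λ.λ.0) (λ.λ.0)
  [2] λ.0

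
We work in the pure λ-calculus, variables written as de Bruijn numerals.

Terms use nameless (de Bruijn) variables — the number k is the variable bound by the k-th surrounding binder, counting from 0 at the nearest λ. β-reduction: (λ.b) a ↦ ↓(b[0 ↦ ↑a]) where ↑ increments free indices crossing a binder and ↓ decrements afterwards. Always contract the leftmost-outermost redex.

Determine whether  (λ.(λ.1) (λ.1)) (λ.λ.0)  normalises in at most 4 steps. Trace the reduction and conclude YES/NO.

  start: (λ.(λ.1) (λ.1)) (λ.λ.0)
  step 1: (λ.λ.λ.0) (λ.λ.λ.0)
  step 2: λ.λ.0

Answer: YES — reaches normal form λ.λ.0 in 2 ≤ 4 steps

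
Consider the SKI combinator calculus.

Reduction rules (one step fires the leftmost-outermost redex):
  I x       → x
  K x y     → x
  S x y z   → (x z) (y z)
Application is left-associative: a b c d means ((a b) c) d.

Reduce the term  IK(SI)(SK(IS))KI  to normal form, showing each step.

  start: IK(SI)(SK(IS))KI
  →1  K(SI)(SK(IS))KI
  →2  SIKI
  →3  II(KI)
  →4  I(KI)
  →5  KI

Answer: normal form = KI  (in 5 steps)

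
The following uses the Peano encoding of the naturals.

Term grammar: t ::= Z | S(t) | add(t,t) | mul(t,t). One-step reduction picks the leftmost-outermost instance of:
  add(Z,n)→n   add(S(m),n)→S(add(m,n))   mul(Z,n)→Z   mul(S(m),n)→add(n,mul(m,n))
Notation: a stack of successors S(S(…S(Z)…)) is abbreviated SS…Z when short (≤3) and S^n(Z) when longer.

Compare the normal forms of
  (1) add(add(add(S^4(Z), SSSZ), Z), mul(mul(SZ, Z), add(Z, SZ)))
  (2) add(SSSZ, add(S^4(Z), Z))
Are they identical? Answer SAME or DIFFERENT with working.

Term A:
  start: add(add(add(S^4(Z), SSSZ), Z), mul(mul(SZ, Z), add(Z, SZ)))
  [1] add(add(S(add(SSSZ, SSSZ)), Z), mul(mul(SZ, Z), add(Z, SZ)))
  [2] add(S(add(add(SSSZ, SSSZ), Z)), mul(mul(SZ, Z), add(Z, SZ)))
  [3] S(add(add(add(SSSZ, SSSZ), Z), mul(mul(SZ, Z), add(Z, SZ))))
  [4] S(add(add(S(add(SSZ, SSSZ)), Z), mul(mul(SZ, Z), add(Z, SZ))))
  [5] S(add(S(add(add(SSZ, SSSZ), Z)), mul(mul(SZ, Z), add(Z, SZ))))
  [6] S(S(add(add(add(SSZ, SSSZ), Z), mul(mul(SZ, Z), add(Z, SZ)))))
  [7] S(S(add(add(S(add(SZ, SSSZ)), Z), mul(mul(SZ, Z), add(Z, SZ)))))
  [8] S(S(add(S(add(add(SZ, SSSZ), Z)), mul(mul(SZ, Z), add(Z, SZ)))))
  [9] S(S(S(add(add(add(SZ, SSSZ), Z), mul(mul(SZ, Z), add(Z, SZ))))))
  [10] S(S(S(add(add(S(add(Z, SSSZ)), Z), mul(mul(SZ, Z), add(Z, SZ))))))
  [11] S(S(S(add(S(add(add(Z, SSSZ), Z)), mul(mul(SZ, Z), add(Z, SZ))))))
  [12] S(S(S(S(add(add(add(Z, SSSZ), Z), mul(mul(SZ, Z), add(Z, SZ)))))))
  [13] S(S(S(S(add(add(SSSZ, Z), mul(mul(SZ, Z), add(Z, SZ)))))))
  [14] S(S(S(S(add(S(add(SSZ, Z)), mul(mul(SZ, Z), add(Z, SZ)))))))
  [15] S(S(S(S(S(add(add(SSZ, Z), mul(mul(SZ, Z), add(Z, SZ))))))))
  [16] S(S(S(S(S(add(S(add(SZ, Z)), mul(mul(SZ, Z), add(Z, SZ))))))))
  [17] S(S(S(S(S(S(add(add(SZ, Z), mul(mul(SZ, Z), add(Z, SZ)))))))))
  [18] S(S(S(S(S(S(add(S(add(Z, Z)), mul(mul(SZ, Z), add(Z, SZ)))))))))
  [19] S(S(S(S(S(S(S(add(add(Z, Z), mul(mul(SZ, Z), add(Z, SZ))))))))))
  [20] S(S(S(S(S(S(S(add(Z, mul(mul(SZ, Z), add(Z, SZ))))))))))
  [21] S(S(S(S(S(S(S(mul(mul(SZ, Z), add(Z, SZ)))))))))
  [22] S(S(S(S(S(S(S(mul(add(Z, mul(Z, Z)), add(Z, SZ)))))))))
  [23] S(S(S(S(S(S(S(mul(mul(Z, Z), add(Z, SZ)))))))))
  [24] S(S(S(S(S(S(S(mul(Z, add(Z, SZ)))))))))
  [25] S^7(Z)

Term B:
  start: add(SSSZ, add(S^4(Z), Z))
  [1] S(add(SSZ, add(S^4(Z), Z)))
  [2] S(S(add(SZ, add(S^4(Z), Z))))
  [3] S(S(S(add(Z, add(S^4(Z), Z)))))
  [4] S(S(S(add(S^4(Z), Z))))
  [5] S(S(S(S(add(SSSZ, Z)))))
  [6] S(S(S(S(S(add(SSZ, Z))))))
  [7] S(S(S(S(S(S(add(SZ, Z)))))))
  [8] S(S(S(S(S(S(S(add(Z, Z))))))))
  [9] S^7(Z)

Answer: SAME — A ⇓ S^7(Z), B ⇓ S^7(Z)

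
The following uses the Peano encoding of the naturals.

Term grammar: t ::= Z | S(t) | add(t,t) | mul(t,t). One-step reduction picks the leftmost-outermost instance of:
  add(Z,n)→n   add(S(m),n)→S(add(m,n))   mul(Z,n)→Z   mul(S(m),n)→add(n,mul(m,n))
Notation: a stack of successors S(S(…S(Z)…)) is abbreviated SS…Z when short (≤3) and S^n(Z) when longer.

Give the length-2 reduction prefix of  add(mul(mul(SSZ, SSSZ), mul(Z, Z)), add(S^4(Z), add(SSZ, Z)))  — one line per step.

  start: add(mul(mul(SSZ, SSSZ), mul(Z, Z)), add(S^4(Z), add(SSZ, Z)))
  →1  add(mul(add(SSSZ, mul(SZ, SSSZ)), mul(Z, Z)), add(S^4(Z), add(SSZ, Z)))
  →2  add(mul(S(add(SSZ, mul(SZ, SSSZ))), mul(Z, Z)), add(S^4(Z), add(SSZ, Z)))

Answer: after 2 steps: add(mul(S(add(SSZ, mul(SZ, SSSZ))), mul(Z, Z)), add(S^4(Z), add(SSZ, Z)))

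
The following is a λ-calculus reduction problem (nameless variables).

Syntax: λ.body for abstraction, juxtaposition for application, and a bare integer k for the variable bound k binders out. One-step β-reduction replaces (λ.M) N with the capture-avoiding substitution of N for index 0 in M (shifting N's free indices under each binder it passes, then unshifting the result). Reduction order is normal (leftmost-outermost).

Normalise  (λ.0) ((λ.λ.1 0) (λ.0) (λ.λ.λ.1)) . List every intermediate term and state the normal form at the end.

Answer: normal form = λ.λ.λ.1  (in 4 steps)

Reduction:
  start: (λ.0) ((λ.λ.1 0) (λ.0) (λ.λ.λ.1))
  →1  (λ.λ.1 0) (λ.0) (λ.λ.λ.1)
  →2  (λ.(λ.0) 0) (λ.λ.λ.1)
  →3  (λ.0) (λ.λ.λ.1)
  →4  λ.λ.λ.1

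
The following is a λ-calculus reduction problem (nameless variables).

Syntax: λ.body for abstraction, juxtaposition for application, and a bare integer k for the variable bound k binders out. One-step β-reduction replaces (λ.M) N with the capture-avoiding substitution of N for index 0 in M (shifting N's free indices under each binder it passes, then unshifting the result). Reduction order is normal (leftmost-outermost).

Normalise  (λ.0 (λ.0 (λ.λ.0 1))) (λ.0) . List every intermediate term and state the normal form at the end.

Answer: normal form = λ.0 (λ.λ.0 1)  (in 2 steps)

Working:
  start: (λ.0 (λ.0 (λ.λ.0 1))) (λ.0)
  →1  (λ.0) (λ.0 (λ.λ.0 1))
  →2  λ.0 (λ.λ.0 1)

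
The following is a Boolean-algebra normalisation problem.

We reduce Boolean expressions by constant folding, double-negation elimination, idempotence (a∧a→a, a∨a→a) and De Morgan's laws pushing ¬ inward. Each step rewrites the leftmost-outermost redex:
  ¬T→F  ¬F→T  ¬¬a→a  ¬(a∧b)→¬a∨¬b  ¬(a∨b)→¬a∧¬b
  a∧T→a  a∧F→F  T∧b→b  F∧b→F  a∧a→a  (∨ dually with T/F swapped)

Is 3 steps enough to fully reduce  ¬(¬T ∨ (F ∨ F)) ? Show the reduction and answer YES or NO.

Answer: NO — after 3 steps the term is ¬(F ∨ F), not yet normal

Working:
  start: ¬(¬T ∨ (F ∨ F))
  [1] ¬¬T ∧ ¬(F ∨ F)
  [2] T ∧ ¬(F ∨ F)
  [3] ¬(F ∨ F)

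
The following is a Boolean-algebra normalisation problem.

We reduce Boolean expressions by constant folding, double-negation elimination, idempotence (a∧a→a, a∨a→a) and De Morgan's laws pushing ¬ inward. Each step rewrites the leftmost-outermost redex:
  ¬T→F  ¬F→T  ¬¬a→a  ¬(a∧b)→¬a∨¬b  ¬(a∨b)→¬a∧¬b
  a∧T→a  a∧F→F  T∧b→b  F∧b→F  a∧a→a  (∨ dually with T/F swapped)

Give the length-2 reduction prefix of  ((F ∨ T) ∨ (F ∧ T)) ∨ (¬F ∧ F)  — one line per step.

Answer: after 2 steps: T ∨ (¬F ∧ F)

Reduction:
  start: ((F ∨ T) ∨ (F ∧ T)) ∨ (¬F ∧ F)
  step 1: (T ∨ (F ∧ T)) ∨ (¬F ∧ F)
  step 2: T ∨ (¬F ∧ F)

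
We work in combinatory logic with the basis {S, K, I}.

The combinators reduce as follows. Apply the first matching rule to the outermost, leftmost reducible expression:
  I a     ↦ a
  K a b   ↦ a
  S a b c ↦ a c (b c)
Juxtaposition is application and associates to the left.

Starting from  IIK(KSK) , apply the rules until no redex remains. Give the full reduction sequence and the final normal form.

Answer: normal form = KS  (in 3 steps)

Derivation:
  start: IIK(KSK)
  step 1: IK(KSK)
  step 2: K(KSK)
  step 3: KS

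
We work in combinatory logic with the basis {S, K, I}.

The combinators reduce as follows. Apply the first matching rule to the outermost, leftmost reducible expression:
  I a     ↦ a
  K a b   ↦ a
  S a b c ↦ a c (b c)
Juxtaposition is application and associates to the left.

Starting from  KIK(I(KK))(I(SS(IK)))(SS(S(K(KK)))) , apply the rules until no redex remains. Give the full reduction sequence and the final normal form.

  start: KIK(I(KK))(I(SS(IK)))(SS(S(K(KK))))
  →1  I(I(KK))(I(SS(IK)))(SS(S(K(KK))))
  →2  I(KK)(I(SS(IK)))(SS(S(K(KK))))
  →3  KK(I(SS(IK)))(SS(S(K(KK))))
  →4  K(SS(S(K(KK))))

Answer: normal form = K(SS(S(K(KK))))  (in 4 steps)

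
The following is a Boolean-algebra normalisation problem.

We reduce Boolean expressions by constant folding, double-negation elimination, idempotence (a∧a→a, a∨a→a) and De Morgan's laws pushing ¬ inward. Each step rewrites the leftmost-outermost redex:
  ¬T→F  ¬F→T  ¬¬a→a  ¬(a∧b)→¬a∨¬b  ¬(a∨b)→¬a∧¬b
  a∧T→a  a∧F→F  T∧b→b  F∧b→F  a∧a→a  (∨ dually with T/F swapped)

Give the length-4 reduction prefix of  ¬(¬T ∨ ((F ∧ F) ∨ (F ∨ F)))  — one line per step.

Answer: after 4 steps: ¬(F ∧ F) ∧ ¬(F ∨ F)

Derivation:
  start: ¬(¬T ∨ ((F ∧ F) ∨ (F ∨ F)))
  [1] ¬¬T ∧ ¬((F ∧ F) ∨ (F ∨ F))
  [2] T ∧ ¬((F ∧ F) ∨ (F ∨ F))
  [3] ¬((F ∧ F) ∨ (F ∨ F))
  [4] ¬(F ∧ F) ∧ ¬(F ∨ F)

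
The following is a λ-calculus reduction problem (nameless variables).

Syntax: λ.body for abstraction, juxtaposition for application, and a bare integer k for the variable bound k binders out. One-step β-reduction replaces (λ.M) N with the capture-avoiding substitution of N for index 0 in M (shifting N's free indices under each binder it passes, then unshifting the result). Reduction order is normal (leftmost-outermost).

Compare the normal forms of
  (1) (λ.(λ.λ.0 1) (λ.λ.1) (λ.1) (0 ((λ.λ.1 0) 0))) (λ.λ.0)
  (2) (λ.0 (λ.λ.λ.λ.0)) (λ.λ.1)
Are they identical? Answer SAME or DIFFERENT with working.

Term A:
  start: (λ.(λ.λ.0 1) (λ.λ.1) (λ.1) (0 ((λ.λ.1 0) 0))) (λ.λ.0)
  step 1: (λ.λ.0 1) (λ.λ.1) (λ.λ.λ.0) ((λ.λ.0) ((λ.λ.1 0) (λ.λ.0)))
  step 2: (λ.0 (λ.λ.1)) (λ.λ.λ.0) ((λ.λ.0) ((λ.λ.1 0) (λ.λ.0)))
  step 3: (λ.λ.λ.0) (λ.λ.1) ((λ.λ.0) ((λ.λ.1 0) (λ.λ.0)))
  step 4: (λ.λ.0) ((λ.λ.0) ((λ.λ.1 0) (λ.λ.0)))
  step 5: λ.0

Term B:
  start: (λ.0 (λ.λ.λ.λ.0)) (λ.λ.1)
  step 1: (λ.λ.1) (λ.λ.λ.λ.0)
  step 2: λ.λ.λ.λ.λ.0

Answer: DIFFERENT — A ⇓ λ.0, B ⇓ λ.λ.λ.λ.λ.0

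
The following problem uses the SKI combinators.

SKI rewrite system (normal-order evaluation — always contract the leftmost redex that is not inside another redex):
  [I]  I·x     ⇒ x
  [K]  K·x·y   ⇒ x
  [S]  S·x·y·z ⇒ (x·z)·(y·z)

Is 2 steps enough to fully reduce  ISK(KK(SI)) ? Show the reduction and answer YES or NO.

  start: ISK(KK(SI))
  step 1: SK(KK(SI))
  step 2: SKK

Answer: YES — reaches normal form SKK in 2 ≤ 2 steps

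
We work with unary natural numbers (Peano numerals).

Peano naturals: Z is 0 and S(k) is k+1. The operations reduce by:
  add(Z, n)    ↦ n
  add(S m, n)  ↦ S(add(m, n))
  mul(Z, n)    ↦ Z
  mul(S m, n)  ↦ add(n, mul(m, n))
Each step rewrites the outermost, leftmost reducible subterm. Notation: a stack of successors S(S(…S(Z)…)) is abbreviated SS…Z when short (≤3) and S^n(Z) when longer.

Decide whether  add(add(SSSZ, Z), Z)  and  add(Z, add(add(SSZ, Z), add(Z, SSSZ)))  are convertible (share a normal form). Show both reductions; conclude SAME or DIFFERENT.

Term A:
  start: add(add(SSSZ, Z), Z)
  →1  add(S(add(SSZ, Z)), Z)
  →2  S(add(add(SSZ, Z), Z))
  →3  S(add(S(add(SZ, Z)), Z))
  →4  S(S(add(add(SZ, Z), Z)))
  →5  S(S(add(S(add(Z, Z)), Z)))
  →6  S(S(S(add(add(Z, Z), Z))))
  →7  S(S(S(add(Z, Z))))
  →8  SSSZ

Term B:
  start: add(Z, add(add(SSZ, Z), add(Z, SSSZ)))
  →1  add(add(SSZ, Z), add(Z, SSSZ))
  →2  add(S(add(SZ, Z)), add(Z, SSSZ))
  →3  S(add(add(SZ, Z), add(Z, SSSZ)))
  →4  S(add(S(add(Z, Z)), add(Z, SSSZ)))
  →5  S(S(add(add(Z, Z), add(Z, SSSZ))))
  →6  S(S(add(Z, add(Z, SSSZ))))
  →7  S(S(add(Z, SSSZ)))
  →8  S^5(Z)

Answer: DIFFERENT — A ⇓ SSSZ, B ⇓ S^5(Z)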